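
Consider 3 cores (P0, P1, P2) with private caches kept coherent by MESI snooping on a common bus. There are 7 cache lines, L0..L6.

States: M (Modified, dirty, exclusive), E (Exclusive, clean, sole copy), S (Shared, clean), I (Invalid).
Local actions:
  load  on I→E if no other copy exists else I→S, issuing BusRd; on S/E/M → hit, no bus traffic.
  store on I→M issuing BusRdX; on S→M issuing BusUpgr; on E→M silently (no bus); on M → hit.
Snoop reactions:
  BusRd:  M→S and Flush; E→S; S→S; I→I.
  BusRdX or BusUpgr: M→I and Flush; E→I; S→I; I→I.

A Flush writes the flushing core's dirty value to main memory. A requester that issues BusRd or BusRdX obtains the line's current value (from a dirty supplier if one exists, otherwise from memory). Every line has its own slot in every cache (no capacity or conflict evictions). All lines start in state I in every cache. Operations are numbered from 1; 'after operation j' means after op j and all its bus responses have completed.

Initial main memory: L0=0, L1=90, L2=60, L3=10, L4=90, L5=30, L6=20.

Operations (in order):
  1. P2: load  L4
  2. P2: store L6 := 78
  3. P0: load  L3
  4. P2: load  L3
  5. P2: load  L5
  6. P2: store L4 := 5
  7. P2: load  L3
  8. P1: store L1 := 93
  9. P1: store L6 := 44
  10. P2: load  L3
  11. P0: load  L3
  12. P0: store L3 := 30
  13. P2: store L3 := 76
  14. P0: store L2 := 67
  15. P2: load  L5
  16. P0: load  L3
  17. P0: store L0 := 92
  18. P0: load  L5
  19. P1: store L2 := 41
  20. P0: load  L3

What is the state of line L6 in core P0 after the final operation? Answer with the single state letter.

state = I

1. P2: load  L4  bus=[BusRd]  L4: P0=I P1=I P2=E  mem[L4]=90
2. P2: store L6 := 78  bus=[BusRdX]  L6: P0=I P1=I P2=M  mem[L6]=20
3. P0: load  L3  bus=[BusRd]  L3: P0=E P1=I P2=I  mem[L3]=10
4. P2: load  L3  bus=[BusRd]  L3: P0=S P1=I P2=S  mem[L3]=10
5. P2: load  L5  bus=[BusRd]  L5: P0=I P1=I P2=E  mem[L5]=30
6. P2: store L4 := 5  bus=[-]  L4: P0=I P1=I P2=M  mem[L4]=90
7. P2: load  L3  bus=[-]  L3: P0=S P1=I P2=S  mem[L3]=10
8. P1: store L1 := 93  bus=[BusRdX]  L1: P0=I P1=M P2=I  mem[L1]=90
9. P1: store L6 := 44  bus=[BusRdX,Flush]  L6: P0=I P1=M P2=I  mem[L6]=78
10. P2: load  L3  bus=[-]  L3: P0=S P1=I P2=S  mem[L3]=10
11. P0: load  L3  bus=[-]  L3: P0=S P1=I P2=S  mem[L3]=10
12. P0: store L3 := 30  bus=[BusUpgr]  L3: P0=M P1=I P2=I  mem[L3]=10
13. P2: store L3 := 76  bus=[BusRdX,Flush]  L3: P0=I P1=I P2=M  mem[L3]=30
14. P0: store L2 := 67  bus=[BusRdX]  L2: P0=M P1=I P2=I  mem[L2]=60
15. P2: load  L5  bus=[-]  L5: P0=I P1=I P2=E  mem[L5]=30
16. P0: load  L3  bus=[BusRd,Flush]  L3: P0=S P1=I P2=S  mem[L3]=76
17. P0: store L0 := 92  bus=[BusRdX]  L0: P0=M P1=I P2=I  mem[L0]=0
18. P0: load  L5  bus=[BusRd]  L5: P0=S P1=I P2=S  mem[L5]=30
19. P1: store L2 := 41  bus=[BusRdX,Flush]  L2: P0=I P1=M P2=I  mem[L2]=67
20. P0: load  L3  bus=[-]  L3: P0=S P1=I P2=S  mem[L3]=76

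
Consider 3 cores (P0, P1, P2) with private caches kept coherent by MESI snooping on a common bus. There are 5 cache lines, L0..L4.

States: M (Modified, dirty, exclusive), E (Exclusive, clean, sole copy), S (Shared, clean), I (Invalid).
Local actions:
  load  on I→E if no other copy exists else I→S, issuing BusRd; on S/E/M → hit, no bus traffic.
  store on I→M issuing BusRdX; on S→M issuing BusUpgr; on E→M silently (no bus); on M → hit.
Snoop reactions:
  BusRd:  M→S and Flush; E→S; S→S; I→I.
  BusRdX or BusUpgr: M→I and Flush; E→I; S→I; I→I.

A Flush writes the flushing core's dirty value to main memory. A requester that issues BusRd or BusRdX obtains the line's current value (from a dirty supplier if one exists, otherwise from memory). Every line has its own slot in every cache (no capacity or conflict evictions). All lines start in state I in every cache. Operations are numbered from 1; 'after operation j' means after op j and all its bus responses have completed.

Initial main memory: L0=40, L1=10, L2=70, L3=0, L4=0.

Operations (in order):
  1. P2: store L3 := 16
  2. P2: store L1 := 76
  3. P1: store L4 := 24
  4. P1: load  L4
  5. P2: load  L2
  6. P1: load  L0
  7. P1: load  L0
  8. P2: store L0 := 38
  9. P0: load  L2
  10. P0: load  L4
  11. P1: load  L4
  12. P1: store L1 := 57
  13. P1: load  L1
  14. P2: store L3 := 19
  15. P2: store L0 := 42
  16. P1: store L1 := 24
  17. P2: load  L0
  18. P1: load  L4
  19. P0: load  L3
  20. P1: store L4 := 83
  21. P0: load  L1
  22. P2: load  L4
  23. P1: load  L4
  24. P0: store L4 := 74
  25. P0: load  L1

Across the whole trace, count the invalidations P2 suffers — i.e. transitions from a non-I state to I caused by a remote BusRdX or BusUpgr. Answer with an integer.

invalidations = 2

  op1 P2: store L3 := 16 → I/I/M on L3; bus BusRdX; mem=0
  op2 P2: store L1 := 76 → I/I/M on L1; bus BusRdX; mem=10
  op3 P1: store L4 := 24 → I/M/I on L4; bus BusRdX; mem=0
  op4 P1: load  L4 → I/M/I on L4; bus (none); mem=0
  op5 P2: load  L2 → I/I/E on L2; bus BusRd; mem=70
  op6 P1: load  L0 → I/E/I on L0; bus BusRd; mem=40
  op7 P1: load  L0 → I/E/I on L0; bus (none); mem=40
  op8 P2: store L0 := 38 → I/I/M on L0; bus BusRdX; mem=40
  op9 P0: load  L2 → S/I/S on L2; bus BusRd; mem=70
  op10 P0: load  L4 → S/S/I on L4; bus BusRd Flush; mem=24
  op11 P1: load  L4 → S/S/I on L4; bus (none); mem=24
  op12 P1: store L1 := 57 → I/M/I on L1; bus BusRdX Flush; mem=76
  op13 P1: load  L1 → I/M/I on L1; bus (none); mem=76
  op14 P2: store L3 := 19 → I/I/M on L3; bus (none); mem=0
  op15 P2: store L0 := 42 → I/I/M on L0; bus (none); mem=40
  op16 P1: store L1 := 24 → I/M/I on L1; bus (none); mem=76
  op17 P2: load  L0 → I/I/M on L0; bus (none); mem=40
  op18 P1: load  L4 → S/S/I on L4; bus (none); mem=24
  op19 P0: load  L3 → S/I/S on L3; bus BusRd Flush; mem=19
  op20 P1: store L4 := 83 → I/M/I on L4; bus BusUpgr; mem=24
  op21 P0: load  L1 → S/S/I on L1; bus BusRd Flush; mem=24
  op22 P2: load  L4 → I/S/S on L4; bus BusRd Flush; mem=83
  op23 P1: load  L4 → I/S/S on L4; bus (none); mem=83
  op24 P0: store L4 := 74 → M/I/I on L4; bus BusRdX; mem=83
  op25 P0: load  L1 → S/S/I on L1; bus (none); mem=24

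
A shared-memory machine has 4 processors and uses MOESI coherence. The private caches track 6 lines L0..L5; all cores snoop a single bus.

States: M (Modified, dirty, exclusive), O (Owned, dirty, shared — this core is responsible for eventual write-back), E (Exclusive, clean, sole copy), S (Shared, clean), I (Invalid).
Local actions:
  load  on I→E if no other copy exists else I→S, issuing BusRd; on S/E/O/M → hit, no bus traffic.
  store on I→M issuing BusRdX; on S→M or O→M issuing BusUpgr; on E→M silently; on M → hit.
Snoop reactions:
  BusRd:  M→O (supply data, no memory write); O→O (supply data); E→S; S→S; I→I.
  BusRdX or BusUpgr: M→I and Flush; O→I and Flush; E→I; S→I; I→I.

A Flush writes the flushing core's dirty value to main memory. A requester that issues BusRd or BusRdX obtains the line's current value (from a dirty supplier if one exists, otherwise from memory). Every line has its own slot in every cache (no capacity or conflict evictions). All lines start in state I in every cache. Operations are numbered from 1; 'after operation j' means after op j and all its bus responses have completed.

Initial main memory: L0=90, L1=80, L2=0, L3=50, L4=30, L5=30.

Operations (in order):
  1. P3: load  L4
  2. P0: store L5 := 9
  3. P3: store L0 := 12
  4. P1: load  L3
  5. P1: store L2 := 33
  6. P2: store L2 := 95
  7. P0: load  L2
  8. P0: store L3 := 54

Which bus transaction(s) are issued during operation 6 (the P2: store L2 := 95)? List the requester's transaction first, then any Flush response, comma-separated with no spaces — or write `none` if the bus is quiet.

bus = BusRdX,Flush

1. P3: load  L4  bus=[BusRd]  L4: P0=I P1=I P2=I P3=E  mem[L4]=30
2. P0: store L5 := 9  bus=[BusRdX]  L5: P0=M P1=I P2=I P3=I  mem[L5]=30
3. P3: store L0 := 12  bus=[BusRdX]  L0: P0=I P1=I P2=I P3=M  mem[L0]=90
4. P1: load  L3  bus=[BusRd]  L3: P0=I P1=E P2=I P3=I  mem[L3]=50
5. P1: store L2 := 33  bus=[BusRdX]  L2: P0=I P1=M P2=I P3=I  mem[L2]=0
6. P2: store L2 := 95  bus=[BusRdX,Flush]  L2: P0=I P1=I P2=M P3=I  mem[L2]=33
7. P0: load  L2  bus=[BusRd]  L2: P0=S P1=I P2=O P3=I  mem[L2]=33
8. P0: store L3 := 54  bus=[BusRdX]  L3: P0=M P1=I P2=I P3=I  mem[L3]=50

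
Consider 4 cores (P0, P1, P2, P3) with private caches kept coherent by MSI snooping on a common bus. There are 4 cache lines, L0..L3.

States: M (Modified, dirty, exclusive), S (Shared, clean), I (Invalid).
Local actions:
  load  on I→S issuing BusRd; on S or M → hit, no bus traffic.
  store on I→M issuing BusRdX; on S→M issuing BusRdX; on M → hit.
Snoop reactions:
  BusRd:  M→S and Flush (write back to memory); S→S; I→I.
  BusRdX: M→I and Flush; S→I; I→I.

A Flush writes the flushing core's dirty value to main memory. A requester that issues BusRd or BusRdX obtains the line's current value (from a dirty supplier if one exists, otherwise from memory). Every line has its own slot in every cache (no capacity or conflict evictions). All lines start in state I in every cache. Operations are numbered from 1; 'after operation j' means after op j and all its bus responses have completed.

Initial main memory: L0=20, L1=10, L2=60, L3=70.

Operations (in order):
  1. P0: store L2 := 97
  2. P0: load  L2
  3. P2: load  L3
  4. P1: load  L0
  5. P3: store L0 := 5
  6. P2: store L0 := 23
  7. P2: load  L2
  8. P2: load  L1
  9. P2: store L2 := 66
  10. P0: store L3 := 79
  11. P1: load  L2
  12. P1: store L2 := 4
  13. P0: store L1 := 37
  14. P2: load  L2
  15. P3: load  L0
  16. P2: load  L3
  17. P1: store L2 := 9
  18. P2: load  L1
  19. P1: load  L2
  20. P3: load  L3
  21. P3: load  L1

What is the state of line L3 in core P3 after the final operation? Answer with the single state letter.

step 1: P0: store L2 := 97  ⟶  MIII  (L2)  txn=BusRdX  M[L2]=60
step 2: P0: load  L2  ⟶  MIII  (L2)  txn=∅  M[L2]=60
step 3: P2: load  L3  ⟶  IISI  (L3)  txn=BusRd  M[L3]=70
step 4: P1: load  L0  ⟶  ISII  (L0)  txn=BusRd  M[L0]=20
step 5: P3: store L0 := 5  ⟶  IIIM  (L0)  txn=BusRdX  M[L0]=20
step 6: P2: store L0 := 23  ⟶  IIMI  (L0)  txn=BusRdX+Flush  M[L0]=5
step 7: P2: load  L2  ⟶  SISI  (L2)  txn=BusRd+Flush  M[L2]=97
step 8: P2: load  L1  ⟶  IISI  (L1)  txn=BusRd  M[L1]=10
step 9: P2: store L2 := 66  ⟶  IIMI  (L2)  txn=BusRdX  M[L2]=97
step 10: P0: store L3 := 79  ⟶  MIII  (L3)  txn=BusRdX  M[L3]=70
step 11: P1: load  L2  ⟶  ISSI  (L2)  txn=BusRd+Flush  M[L2]=66
step 12: P1: store L2 := 4  ⟶  IMII  (L2)  txn=BusRdX  M[L2]=66
step 13: P0: store L1 := 37  ⟶  MIII  (L1)  txn=BusRdX  M[L1]=10
step 14: P2: load  L2  ⟶  ISSI  (L2)  txn=BusRd+Flush  M[L2]=4
step 15: P3: load  L0  ⟶  IISS  (L0)  txn=BusRd+Flush  M[L0]=23
step 16: P2: load  L3  ⟶  SISI  (L3)  txn=BusRd+Flush  M[L3]=79
step 17: P1: store L2 := 9  ⟶  IMII  (L2)  txn=BusRdX  M[L2]=4
step 18: P2: load  L1  ⟶  SISI  (L1)  txn=BusRd+Flush  M[L1]=37
step 19: P1: load  L2  ⟶  IMII  (L2)  txn=∅  M[L2]=4
step 20: P3: load  L3  ⟶  SISS  (L3)  txn=BusRd  M[L3]=79
step 21: P3: load  L1  ⟶  SISS  (L1)  txn=BusRd  M[L1]=37

state = S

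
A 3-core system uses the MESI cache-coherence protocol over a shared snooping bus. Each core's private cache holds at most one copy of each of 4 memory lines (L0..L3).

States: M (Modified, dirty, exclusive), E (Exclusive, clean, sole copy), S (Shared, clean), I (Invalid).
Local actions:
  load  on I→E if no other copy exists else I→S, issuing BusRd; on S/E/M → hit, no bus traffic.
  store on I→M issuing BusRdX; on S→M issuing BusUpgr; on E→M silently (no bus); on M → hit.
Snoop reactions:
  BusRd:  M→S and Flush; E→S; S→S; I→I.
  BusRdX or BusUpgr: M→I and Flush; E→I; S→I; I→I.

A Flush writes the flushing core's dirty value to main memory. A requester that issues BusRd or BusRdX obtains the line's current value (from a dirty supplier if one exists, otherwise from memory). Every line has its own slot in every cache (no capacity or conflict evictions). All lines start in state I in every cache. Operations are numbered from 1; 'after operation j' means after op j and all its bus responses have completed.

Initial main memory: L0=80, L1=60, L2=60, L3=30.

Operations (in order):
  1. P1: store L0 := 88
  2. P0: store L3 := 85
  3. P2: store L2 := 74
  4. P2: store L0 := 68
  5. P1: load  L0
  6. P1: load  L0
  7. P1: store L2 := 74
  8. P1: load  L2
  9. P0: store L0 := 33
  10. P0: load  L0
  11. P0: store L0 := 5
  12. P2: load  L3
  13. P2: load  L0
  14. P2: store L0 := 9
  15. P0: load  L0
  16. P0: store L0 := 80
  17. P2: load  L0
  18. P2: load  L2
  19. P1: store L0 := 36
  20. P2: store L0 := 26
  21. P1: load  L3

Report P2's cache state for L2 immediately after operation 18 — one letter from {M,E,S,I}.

state = S

[1] P1: store L0 := 88 | P0:I, P1:M(88), P2:I | bus: BusRdX
[2] P0: store L3 := 85 | P0:M(85), P1:I, P2:I | bus: BusRdX
[3] P2: store L2 := 74 | P0:I, P1:I, P2:M(74) | bus: BusRdX
[4] P2: store L0 := 68 | P0:I, P1:I, P2:M(68) | bus: BusRdX,Flush
[5] P1: load  L0 | P0:I, P1:S(68), P2:S(68) | bus: BusRd,Flush
[6] P1: load  L0 | P0:I, P1:S(68), P2:S(68) | bus: none
[7] P1: store L2 := 74 | P0:I, P1:M(74), P2:I | bus: BusRdX,Flush
[8] P1: load  L2 | P0:I, P1:M(74), P2:I | bus: none
[9] P0: store L0 := 33 | P0:M(33), P1:I, P2:I | bus: BusRdX
[10] P0: load  L0 | P0:M(33), P1:I, P2:I | bus: none
[11] P0: store L0 := 5 | P0:M(5), P1:I, P2:I | bus: none
[12] P2: load  L3 | P0:S(85), P1:I, P2:S(85) | bus: BusRd,Flush
[13] P2: load  L0 | P0:S(5), P1:I, P2:S(5) | bus: BusRd,Flush
[14] P2: store L0 := 9 | P0:I, P1:I, P2:M(9) | bus: BusUpgr
[15] P0: load  L0 | P0:S(9), P1:I, P2:S(9) | bus: BusRd,Flush
[16] P0: store L0 := 80 | P0:M(80), P1:I, P2:I | bus: BusUpgr
[17] P2: load  L0 | P0:S(80), P1:I, P2:S(80) | bus: BusRd,Flush
[18] P2: load  L2 | P0:I, P1:S(74), P2:S(74) | bus: BusRd,Flush
[19] P1: store L0 := 36 | P0:I, P1:M(36), P2:I | bus: BusRdX
[20] P2: store L0 := 26 | P0:I, P1:I, P2:M(26) | bus: BusRdX,Flush
[21] P1: load  L3 | P0:S(85), P1:S(85), P2:S(85) | bus: BusRd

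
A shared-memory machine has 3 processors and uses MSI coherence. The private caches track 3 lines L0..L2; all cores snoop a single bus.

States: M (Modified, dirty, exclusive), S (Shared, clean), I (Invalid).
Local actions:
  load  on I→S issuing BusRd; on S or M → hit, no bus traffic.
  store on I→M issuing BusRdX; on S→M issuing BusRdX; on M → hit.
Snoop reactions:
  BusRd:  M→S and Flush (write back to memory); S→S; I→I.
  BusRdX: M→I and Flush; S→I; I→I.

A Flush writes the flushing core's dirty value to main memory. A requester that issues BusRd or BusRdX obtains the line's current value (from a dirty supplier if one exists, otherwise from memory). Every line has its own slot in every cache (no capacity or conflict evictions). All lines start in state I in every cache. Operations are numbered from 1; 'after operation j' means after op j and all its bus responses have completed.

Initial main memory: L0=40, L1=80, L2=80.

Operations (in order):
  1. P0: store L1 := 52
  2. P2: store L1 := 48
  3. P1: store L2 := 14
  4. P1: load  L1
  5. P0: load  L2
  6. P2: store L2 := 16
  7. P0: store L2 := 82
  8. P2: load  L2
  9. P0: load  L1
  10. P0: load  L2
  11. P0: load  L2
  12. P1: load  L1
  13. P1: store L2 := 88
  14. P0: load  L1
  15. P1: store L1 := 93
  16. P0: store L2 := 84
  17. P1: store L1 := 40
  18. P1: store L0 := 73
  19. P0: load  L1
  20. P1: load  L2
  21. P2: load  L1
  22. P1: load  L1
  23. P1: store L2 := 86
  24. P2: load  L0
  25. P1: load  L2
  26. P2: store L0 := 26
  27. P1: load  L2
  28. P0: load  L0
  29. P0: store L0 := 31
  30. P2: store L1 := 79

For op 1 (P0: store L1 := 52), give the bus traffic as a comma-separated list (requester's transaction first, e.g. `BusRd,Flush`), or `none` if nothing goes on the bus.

1. P0: store L1 := 52  bus=[BusRdX]  L1: P0=M P1=I P2=I  mem[L1]=80
2. P2: store L1 := 48  bus=[BusRdX,Flush]  L1: P0=I P1=I P2=M  mem[L1]=52
3. P1: store L2 := 14  bus=[BusRdX]  L2: P0=I P1=M P2=I  mem[L2]=80
4. P1: load  L1  bus=[BusRd,Flush]  L1: P0=I P1=S P2=S  mem[L1]=48
5. P0: load  L2  bus=[BusRd,Flush]  L2: P0=S P1=S P2=I  mem[L2]=14
6. P2: store L2 := 16  bus=[BusRdX]  L2: P0=I P1=I P2=M  mem[L2]=14
7. P0: store L2 := 82  bus=[BusRdX,Flush]  L2: P0=M P1=I P2=I  mem[L2]=16
8. P2: load  L2  bus=[BusRd,Flush]  L2: P0=S P1=I P2=S  mem[L2]=82
9. P0: load  L1  bus=[BusRd]  L1: P0=S P1=S P2=S  mem[L1]=48
10. P0: load  L2  bus=[-]  L2: P0=S P1=I P2=S  mem[L2]=82
11. P0: load  L2  bus=[-]  L2: P0=S P1=I P2=S  mem[L2]=82
12. P1: load  L1  bus=[-]  L1: P0=S P1=S P2=S  mem[L1]=48
13. P1: store L2 := 88  bus=[BusRdX]  L2: P0=I P1=M P2=I  mem[L2]=82
14. P0: load  L1  bus=[-]  L1: P0=S P1=S P2=S  mem[L1]=48
15. P1: store L1 := 93  bus=[BusRdX]  L1: P0=I P1=M P2=I  mem[L1]=48
16. P0: store L2 := 84  bus=[BusRdX,Flush]  L2: P0=M P1=I P2=I  mem[L2]=88
17. P1: store L1 := 40  bus=[-]  L1: P0=I P1=M P2=I  mem[L1]=48
18. P1: store L0 := 73  bus=[BusRdX]  L0: P0=I P1=M P2=I  mem[L0]=40
19. P0: load  L1  bus=[BusRd,Flush]  L1: P0=S P1=S P2=I  mem[L1]=40
20. P1: load  L2  bus=[BusRd,Flush]  L2: P0=S P1=S P2=I  mem[L2]=84
21. P2: load  L1  bus=[BusRd]  L1: P0=S P1=S P2=S  mem[L1]=40
22. P1: load  L1  bus=[-]  L1: P0=S P1=S P2=S  mem[L1]=40
23. P1: store L2 := 86  bus=[BusRdX]  L2: P0=I P1=M P2=I  mem[L2]=84
24. P2: load  L0  bus=[BusRd,Flush]  L0: P0=I P1=S P2=S  mem[L0]=73
25. P1: load  L2  bus=[-]  L2: P0=I P1=M P2=I  mem[L2]=84
26. P2: store L0 := 26  bus=[BusRdX]  L0: P0=I P1=I P2=M  mem[L0]=73
27. P1: load  L2  bus=[-]  L2: P0=I P1=M P2=I  mem[L2]=84
28. P0: load  L0  bus=[BusRd,Flush]  L0: P0=S P1=I P2=S  mem[L0]=26
29. P0: store L0 := 31  bus=[BusRdX]  L0: P0=M P1=I P2=I  mem[L0]=26
30. P2: store L1 := 79  bus=[BusRdX]  L1: P0=I P1=I P2=M  mem[L1]=40

bus = BusRdX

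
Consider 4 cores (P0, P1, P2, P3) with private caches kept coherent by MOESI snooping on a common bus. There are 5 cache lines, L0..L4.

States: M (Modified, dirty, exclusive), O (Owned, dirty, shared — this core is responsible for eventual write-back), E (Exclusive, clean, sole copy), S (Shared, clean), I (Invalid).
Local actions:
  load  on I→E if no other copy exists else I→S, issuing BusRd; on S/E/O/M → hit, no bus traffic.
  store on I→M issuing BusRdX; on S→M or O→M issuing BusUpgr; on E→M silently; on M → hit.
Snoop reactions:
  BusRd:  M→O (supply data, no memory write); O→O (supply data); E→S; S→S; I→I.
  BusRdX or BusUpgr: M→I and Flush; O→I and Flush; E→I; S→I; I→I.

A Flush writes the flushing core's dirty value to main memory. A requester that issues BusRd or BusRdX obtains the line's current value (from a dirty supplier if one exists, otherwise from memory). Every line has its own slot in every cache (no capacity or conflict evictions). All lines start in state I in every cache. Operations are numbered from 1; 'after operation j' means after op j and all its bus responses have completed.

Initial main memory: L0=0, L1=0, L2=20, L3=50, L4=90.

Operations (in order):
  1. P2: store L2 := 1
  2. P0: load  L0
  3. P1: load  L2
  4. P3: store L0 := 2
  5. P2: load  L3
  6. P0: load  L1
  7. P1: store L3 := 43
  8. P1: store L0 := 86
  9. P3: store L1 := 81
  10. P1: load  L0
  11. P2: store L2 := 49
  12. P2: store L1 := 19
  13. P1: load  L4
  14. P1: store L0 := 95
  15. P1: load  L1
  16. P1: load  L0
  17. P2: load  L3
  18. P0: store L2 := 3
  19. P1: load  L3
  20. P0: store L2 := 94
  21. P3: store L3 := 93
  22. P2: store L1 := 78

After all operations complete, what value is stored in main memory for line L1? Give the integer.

[1] P2: store L2 := 1 | P0:I, P1:I, P2:M(1), P3:I | bus: BusRdX
[2] P0: load  L0 | P0:E(0), P1:I, P2:I, P3:I | bus: BusRd
[3] P1: load  L2 | P0:I, P1:S(1), P2:O(1), P3:I | bus: BusRd
[4] P3: store L0 := 2 | P0:I, P1:I, P2:I, P3:M(2) | bus: BusRdX
[5] P2: load  L3 | P0:I, P1:I, P2:E(50), P3:I | bus: BusRd
[6] P0: load  L1 | P0:E(0), P1:I, P2:I, P3:I | bus: BusRd
[7] P1: store L3 := 43 | P0:I, P1:M(43), P2:I, P3:I | bus: BusRdX
[8] P1: store L0 := 86 | P0:I, P1:M(86), P2:I, P3:I | bus: BusRdX,Flush
[9] P3: store L1 := 81 | P0:I, P1:I, P2:I, P3:M(81) | bus: BusRdX
[10] P1: load  L0 | P0:I, P1:M(86), P2:I, P3:I | bus: none
[11] P2: store L2 := 49 | P0:I, P1:I, P2:M(49), P3:I | bus: BusUpgr
[12] P2: store L1 := 19 | P0:I, P1:I, P2:M(19), P3:I | bus: BusRdX,Flush
[13] P1: load  L4 | P0:I, P1:E(90), P2:I, P3:I | bus: BusRd
[14] P1: store L0 := 95 | P0:I, P1:M(95), P2:I, P3:I | bus: none
[15] P1: load  L1 | P0:I, P1:S(19), P2:O(19), P3:I | bus: BusRd
[16] P1: load  L0 | P0:I, P1:M(95), P2:I, P3:I | bus: none
[17] P2: load  L3 | P0:I, P1:O(43), P2:S(43), P3:I | bus: BusRd
[18] P0: store L2 := 3 | P0:M(3), P1:I, P2:I, P3:I | bus: BusRdX,Flush
[19] P1: load  L3 | P0:I, P1:O(43), P2:S(43), P3:I | bus: none
[20] P0: store L2 := 94 | P0:M(94), P1:I, P2:I, P3:I | bus: none
[21] P3: store L3 := 93 | P0:I, P1:I, P2:I, P3:M(93) | bus: BusRdX,Flush
[22] P2: store L1 := 78 | P0:I, P1:I, P2:M(78), P3:I | bus: BusUpgr

memory[L1] = 81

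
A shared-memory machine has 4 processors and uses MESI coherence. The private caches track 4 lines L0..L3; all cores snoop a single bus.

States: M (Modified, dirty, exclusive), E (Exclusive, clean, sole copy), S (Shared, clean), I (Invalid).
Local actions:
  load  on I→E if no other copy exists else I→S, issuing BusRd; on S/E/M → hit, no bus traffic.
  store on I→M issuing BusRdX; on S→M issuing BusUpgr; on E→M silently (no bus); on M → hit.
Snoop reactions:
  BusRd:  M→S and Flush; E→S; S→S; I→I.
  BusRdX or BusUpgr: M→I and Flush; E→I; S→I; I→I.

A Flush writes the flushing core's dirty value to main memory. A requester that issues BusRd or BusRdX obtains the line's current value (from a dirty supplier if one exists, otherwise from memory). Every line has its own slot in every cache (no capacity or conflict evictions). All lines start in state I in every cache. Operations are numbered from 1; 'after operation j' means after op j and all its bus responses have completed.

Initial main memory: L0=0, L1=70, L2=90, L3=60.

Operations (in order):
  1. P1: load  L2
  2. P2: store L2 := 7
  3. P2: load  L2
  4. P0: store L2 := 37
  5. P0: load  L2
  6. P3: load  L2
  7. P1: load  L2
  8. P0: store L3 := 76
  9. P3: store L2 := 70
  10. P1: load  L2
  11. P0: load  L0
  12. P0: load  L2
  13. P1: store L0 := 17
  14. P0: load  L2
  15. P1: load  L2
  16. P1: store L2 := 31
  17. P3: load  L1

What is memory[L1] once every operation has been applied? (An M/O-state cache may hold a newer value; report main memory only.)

memory[L1] = 70

1. P1: load  L2  bus=[BusRd]  L2: P0=I P1=E P2=I P3=I  mem[L2]=90
2. P2: store L2 := 7  bus=[BusRdX]  L2: P0=I P1=I P2=M P3=I  mem[L2]=90
3. P2: load  L2  bus=[-]  L2: P0=I P1=I P2=M P3=I  mem[L2]=90
4. P0: store L2 := 37  bus=[BusRdX,Flush]  L2: P0=M P1=I P2=I P3=I  mem[L2]=7
5. P0: load  L2  bus=[-]  L2: P0=M P1=I P2=I P3=I  mem[L2]=7
6. P3: load  L2  bus=[BusRd,Flush]  L2: P0=S P1=I P2=I P3=S  mem[L2]=37
7. P1: load  L2  bus=[BusRd]  L2: P0=S P1=S P2=I P3=S  mem[L2]=37
8. P0: store L3 := 76  bus=[BusRdX]  L3: P0=M P1=I P2=I P3=I  mem[L3]=60
9. P3: store L2 := 70  bus=[BusUpgr]  L2: P0=I P1=I P2=I P3=M  mem[L2]=37
10. P1: load  L2  bus=[BusRd,Flush]  L2: P0=I P1=S P2=I P3=S  mem[L2]=70
11. P0: load  L0  bus=[BusRd]  L0: P0=E P1=I P2=I P3=I  mem[L0]=0
12. P0: load  L2  bus=[BusRd]  L2: P0=S P1=S P2=I P3=S  mem[L2]=70
13. P1: store L0 := 17  bus=[BusRdX]  L0: P0=I P1=M P2=I P3=I  mem[L0]=0
14. P0: load  L2  bus=[-]  L2: P0=S P1=S P2=I P3=S  mem[L2]=70
15. P1: load  L2  bus=[-]  L2: P0=S P1=S P2=I P3=S  mem[L2]=70
16. P1: store L2 := 31  bus=[BusUpgr]  L2: P0=I P1=M P2=I P3=I  mem[L2]=70
17. P3: load  L1  bus=[BusRd]  L1: P0=I P1=I P2=I P3=E  mem[L1]=70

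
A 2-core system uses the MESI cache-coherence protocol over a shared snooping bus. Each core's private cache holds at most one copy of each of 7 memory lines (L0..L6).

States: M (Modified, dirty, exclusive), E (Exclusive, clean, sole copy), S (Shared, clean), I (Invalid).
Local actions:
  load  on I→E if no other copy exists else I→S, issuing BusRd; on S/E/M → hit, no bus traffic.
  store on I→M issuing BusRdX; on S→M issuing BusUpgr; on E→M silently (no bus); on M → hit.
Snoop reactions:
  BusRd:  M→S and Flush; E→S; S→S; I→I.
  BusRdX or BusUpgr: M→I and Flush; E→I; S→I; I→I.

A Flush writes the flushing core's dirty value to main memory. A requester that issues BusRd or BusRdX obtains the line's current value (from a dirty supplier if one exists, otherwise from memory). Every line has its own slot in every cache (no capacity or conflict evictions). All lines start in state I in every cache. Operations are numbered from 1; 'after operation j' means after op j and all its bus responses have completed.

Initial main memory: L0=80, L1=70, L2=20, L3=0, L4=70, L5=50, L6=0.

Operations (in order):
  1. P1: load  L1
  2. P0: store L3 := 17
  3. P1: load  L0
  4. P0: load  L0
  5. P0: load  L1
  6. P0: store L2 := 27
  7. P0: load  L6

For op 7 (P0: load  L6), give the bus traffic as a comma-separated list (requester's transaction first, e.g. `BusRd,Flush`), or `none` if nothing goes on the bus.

bus = BusRd

step 1: P1: load  L1  ⟶  IE  (L1)  txn=BusRd  M[L1]=70
step 2: P0: store L3 := 17  ⟶  MI  (L3)  txn=BusRdX  M[L3]=0
step 3: P1: load  L0  ⟶  IE  (L0)  txn=BusRd  M[L0]=80
step 4: P0: load  L0  ⟶  SS  (L0)  txn=BusRd  M[L0]=80
step 5: P0: load  L1  ⟶  SS  (L1)  txn=BusRd  M[L1]=70
step 6: P0: store L2 := 27  ⟶  MI  (L2)  txn=BusRdX  M[L2]=20
step 7: P0: load  L6  ⟶  EI  (L6)  txn=BusRd  M[L6]=0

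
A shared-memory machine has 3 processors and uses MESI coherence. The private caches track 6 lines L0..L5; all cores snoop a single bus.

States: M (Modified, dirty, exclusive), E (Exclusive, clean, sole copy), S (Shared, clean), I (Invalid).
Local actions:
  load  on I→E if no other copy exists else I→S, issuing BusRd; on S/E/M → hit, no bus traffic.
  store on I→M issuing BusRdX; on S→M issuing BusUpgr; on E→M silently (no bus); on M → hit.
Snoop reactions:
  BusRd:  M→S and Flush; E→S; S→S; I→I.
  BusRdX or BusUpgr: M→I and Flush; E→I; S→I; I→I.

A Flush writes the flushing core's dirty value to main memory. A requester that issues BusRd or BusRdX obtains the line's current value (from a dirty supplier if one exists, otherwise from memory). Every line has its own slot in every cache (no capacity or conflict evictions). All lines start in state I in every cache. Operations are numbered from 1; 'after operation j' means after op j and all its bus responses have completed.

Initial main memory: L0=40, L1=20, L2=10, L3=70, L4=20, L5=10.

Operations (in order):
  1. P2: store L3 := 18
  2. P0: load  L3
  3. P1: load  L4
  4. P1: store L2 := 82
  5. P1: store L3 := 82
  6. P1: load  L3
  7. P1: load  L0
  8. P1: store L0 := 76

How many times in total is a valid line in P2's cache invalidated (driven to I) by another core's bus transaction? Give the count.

invalidations = 1

  op1 P2: store L3 := 18 → I/I/M on L3; bus BusRdX; mem=70
  op2 P0: load  L3 → S/I/S on L3; bus BusRd Flush; mem=18
  op3 P1: load  L4 → I/E/I on L4; bus BusRd; mem=20
  op4 P1: store L2 := 82 → I/M/I on L2; bus BusRdX; mem=10
  op5 P1: store L3 := 82 → I/M/I on L3; bus BusRdX; mem=18
  op6 P1: load  L3 → I/M/I on L3; bus (none); mem=18
  op7 P1: load  L0 → I/E/I on L0; bus BusRd; mem=40
  op8 P1: store L0 := 76 → I/M/I on L0; bus (none); mem=40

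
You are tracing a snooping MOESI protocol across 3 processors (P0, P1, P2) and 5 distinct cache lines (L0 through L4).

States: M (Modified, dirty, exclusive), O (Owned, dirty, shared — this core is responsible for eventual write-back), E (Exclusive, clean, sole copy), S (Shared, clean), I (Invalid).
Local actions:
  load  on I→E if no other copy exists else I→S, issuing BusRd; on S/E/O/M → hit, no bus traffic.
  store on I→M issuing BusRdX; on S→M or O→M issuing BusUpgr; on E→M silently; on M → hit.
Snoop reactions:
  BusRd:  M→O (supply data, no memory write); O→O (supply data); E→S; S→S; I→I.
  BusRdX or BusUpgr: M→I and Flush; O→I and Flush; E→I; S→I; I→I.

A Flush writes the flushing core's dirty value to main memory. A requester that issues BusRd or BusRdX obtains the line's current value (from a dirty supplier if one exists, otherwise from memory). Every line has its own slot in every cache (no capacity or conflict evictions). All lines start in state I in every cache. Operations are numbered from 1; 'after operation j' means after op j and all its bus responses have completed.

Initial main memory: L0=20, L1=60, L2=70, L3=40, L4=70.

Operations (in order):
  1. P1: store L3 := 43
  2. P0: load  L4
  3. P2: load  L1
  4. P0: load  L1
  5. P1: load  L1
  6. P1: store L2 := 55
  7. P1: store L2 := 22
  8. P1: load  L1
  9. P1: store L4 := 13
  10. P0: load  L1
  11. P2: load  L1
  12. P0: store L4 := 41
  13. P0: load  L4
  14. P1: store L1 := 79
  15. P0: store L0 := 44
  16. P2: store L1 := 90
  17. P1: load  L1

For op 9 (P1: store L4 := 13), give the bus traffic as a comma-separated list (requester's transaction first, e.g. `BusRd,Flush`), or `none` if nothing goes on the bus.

bus = BusRdX

step 1: P1: store L3 := 43  ⟶  IMI  (L3)  txn=BusRdX  M[L3]=40
step 2: P0: load  L4  ⟶  EII  (L4)  txn=BusRd  M[L4]=70
step 3: P2: load  L1  ⟶  IIE  (L1)  txn=BusRd  M[L1]=60
step 4: P0: load  L1  ⟶  SIS  (L1)  txn=BusRd  M[L1]=60
step 5: P1: load  L1  ⟶  SSS  (L1)  txn=BusRd  M[L1]=60
step 6: P1: store L2 := 55  ⟶  IMI  (L2)  txn=BusRdX  M[L2]=70
step 7: P1: store L2 := 22  ⟶  IMI  (L2)  txn=∅  M[L2]=70
step 8: P1: load  L1  ⟶  SSS  (L1)  txn=∅  M[L1]=60
step 9: P1: store L4 := 13  ⟶  IMI  (L4)  txn=BusRdX  M[L4]=70
step 10: P0: load  L1  ⟶  SSS  (L1)  txn=∅  M[L1]=60
step 11: P2: load  L1  ⟶  SSS  (L1)  txn=∅  M[L1]=60
step 12: P0: store L4 := 41  ⟶  MII  (L4)  txn=BusRdX+Flush  M[L4]=13
step 13: P0: load  L4  ⟶  MII  (L4)  txn=∅  M[L4]=13
step 14: P1: store L1 := 79  ⟶  IMI  (L1)  txn=BusUpgr  M[L1]=60
step 15: P0: store L0 := 44  ⟶  MII  (L0)  txn=BusRdX  M[L0]=20
step 16: P2: store L1 := 90  ⟶  IIM  (L1)  txn=BusRdX+Flush  M[L1]=79
step 17: P1: load  L1  ⟶  ISO  (L1)  txn=BusRd  M[L1]=79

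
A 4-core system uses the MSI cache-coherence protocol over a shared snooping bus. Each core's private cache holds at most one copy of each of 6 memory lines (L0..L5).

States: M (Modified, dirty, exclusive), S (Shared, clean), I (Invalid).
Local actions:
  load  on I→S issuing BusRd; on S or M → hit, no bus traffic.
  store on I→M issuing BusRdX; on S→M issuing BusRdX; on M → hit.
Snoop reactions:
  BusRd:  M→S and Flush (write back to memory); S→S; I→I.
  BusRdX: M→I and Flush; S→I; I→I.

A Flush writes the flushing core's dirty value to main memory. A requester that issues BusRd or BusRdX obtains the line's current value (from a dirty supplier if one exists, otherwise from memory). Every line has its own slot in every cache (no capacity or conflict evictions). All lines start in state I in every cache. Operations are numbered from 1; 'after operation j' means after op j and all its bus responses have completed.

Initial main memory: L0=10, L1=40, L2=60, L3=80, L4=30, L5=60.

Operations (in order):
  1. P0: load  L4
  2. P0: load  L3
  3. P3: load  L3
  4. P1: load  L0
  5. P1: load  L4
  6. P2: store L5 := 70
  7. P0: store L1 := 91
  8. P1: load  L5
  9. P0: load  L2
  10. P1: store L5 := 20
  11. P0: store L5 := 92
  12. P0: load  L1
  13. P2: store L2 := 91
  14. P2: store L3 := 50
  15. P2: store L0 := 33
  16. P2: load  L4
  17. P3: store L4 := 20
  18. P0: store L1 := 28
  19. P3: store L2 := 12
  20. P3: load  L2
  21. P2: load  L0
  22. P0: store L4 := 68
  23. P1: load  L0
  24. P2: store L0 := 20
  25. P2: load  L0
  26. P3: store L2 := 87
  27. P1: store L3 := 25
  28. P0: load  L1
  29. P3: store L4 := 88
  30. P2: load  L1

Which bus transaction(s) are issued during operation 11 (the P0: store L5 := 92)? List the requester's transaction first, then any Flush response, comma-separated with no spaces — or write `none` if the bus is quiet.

1. P0: load  L4  bus=[BusRd]  L4: P0=S P1=I P2=I P3=I  mem[L4]=30
2. P0: load  L3  bus=[BusRd]  L3: P0=S P1=I P2=I P3=I  mem[L3]=80
3. P3: load  L3  bus=[BusRd]  L3: P0=S P1=I P2=I P3=S  mem[L3]=80
4. P1: load  L0  bus=[BusRd]  L0: P0=I P1=S P2=I P3=I  mem[L0]=10
5. P1: load  L4  bus=[BusRd]  L4: P0=S P1=S P2=I P3=I  mem[L4]=30
6. P2: store L5 := 70  bus=[BusRdX]  L5: P0=I P1=I P2=M P3=I  mem[L5]=60
7. P0: store L1 := 91  bus=[BusRdX]  L1: P0=M P1=I P2=I P3=I  mem[L1]=40
8. P1: load  L5  bus=[BusRd,Flush]  L5: P0=I P1=S P2=S P3=I  mem[L5]=70
9. P0: load  L2  bus=[BusRd]  L2: P0=S P1=I P2=I P3=I  mem[L2]=60
10. P1: store L5 := 20  bus=[BusRdX]  L5: P0=I P1=M P2=I P3=I  mem[L5]=70
11. P0: store L5 := 92  bus=[BusRdX,Flush]  L5: P0=M P1=I P2=I P3=I  mem[L5]=20
12. P0: load  L1  bus=[-]  L1: P0=M P1=I P2=I P3=I  mem[L1]=40
13. P2: store L2 := 91  bus=[BusRdX]  L2: P0=I P1=I P2=M P3=I  mem[L2]=60
14. P2: store L3 := 50  bus=[BusRdX]  L3: P0=I P1=I P2=M P3=I  mem[L3]=80
15. P2: store L0 := 33  bus=[BusRdX]  L0: P0=I P1=I P2=M P3=I  mem[L0]=10
16. P2: load  L4  bus=[BusRd]  L4: P0=S P1=S P2=S P3=I  mem[L4]=30
17. P3: store L4 := 20  bus=[BusRdX]  L4: P0=I P1=I P2=I P3=M  mem[L4]=30
18. P0: store L1 := 28  bus=[-]  L1: P0=M P1=I P2=I P3=I  mem[L1]=40
19. P3: store L2 := 12  bus=[BusRdX,Flush]  L2: P0=I P1=I P2=I P3=M  mem[L2]=91
20. P3: load  L2  bus=[-]  L2: P0=I P1=I P2=I P3=M  mem[L2]=91
21. P2: load  L0  bus=[-]  L0: P0=I P1=I P2=M P3=I  mem[L0]=10
22. P0: store L4 := 68  bus=[BusRdX,Flush]  L4: P0=M P1=I P2=I P3=I  mem[L4]=20
23. P1: load  L0  bus=[BusRd,Flush]  L0: P0=I P1=S P2=S P3=I  mem[L0]=33
24. P2: store L0 := 20  bus=[BusRdX]  L0: P0=I P1=I P2=M P3=I  mem[L0]=33
25. P2: load  L0  bus=[-]  L0: P0=I P1=I P2=M P3=I  mem[L0]=33
26. P3: store L2 := 87  bus=[-]  L2: P0=I P1=I P2=I P3=M  mem[L2]=91
27. P1: store L3 := 25  bus=[BusRdX,Flush]  L3: P0=I P1=M P2=I P3=I  mem[L3]=50
28. P0: load  L1  bus=[-]  L1: P0=M P1=I P2=I P3=I  mem[L1]=40
29. P3: store L4 := 88  bus=[BusRdX,Flush]  L4: P0=I P1=I P2=I P3=M  mem[L4]=68
30. P2: load  L1  bus=[BusRd,Flush]  L1: P0=S P1=I P2=S P3=I  mem[L1]=28

bus = BusRdX,Flush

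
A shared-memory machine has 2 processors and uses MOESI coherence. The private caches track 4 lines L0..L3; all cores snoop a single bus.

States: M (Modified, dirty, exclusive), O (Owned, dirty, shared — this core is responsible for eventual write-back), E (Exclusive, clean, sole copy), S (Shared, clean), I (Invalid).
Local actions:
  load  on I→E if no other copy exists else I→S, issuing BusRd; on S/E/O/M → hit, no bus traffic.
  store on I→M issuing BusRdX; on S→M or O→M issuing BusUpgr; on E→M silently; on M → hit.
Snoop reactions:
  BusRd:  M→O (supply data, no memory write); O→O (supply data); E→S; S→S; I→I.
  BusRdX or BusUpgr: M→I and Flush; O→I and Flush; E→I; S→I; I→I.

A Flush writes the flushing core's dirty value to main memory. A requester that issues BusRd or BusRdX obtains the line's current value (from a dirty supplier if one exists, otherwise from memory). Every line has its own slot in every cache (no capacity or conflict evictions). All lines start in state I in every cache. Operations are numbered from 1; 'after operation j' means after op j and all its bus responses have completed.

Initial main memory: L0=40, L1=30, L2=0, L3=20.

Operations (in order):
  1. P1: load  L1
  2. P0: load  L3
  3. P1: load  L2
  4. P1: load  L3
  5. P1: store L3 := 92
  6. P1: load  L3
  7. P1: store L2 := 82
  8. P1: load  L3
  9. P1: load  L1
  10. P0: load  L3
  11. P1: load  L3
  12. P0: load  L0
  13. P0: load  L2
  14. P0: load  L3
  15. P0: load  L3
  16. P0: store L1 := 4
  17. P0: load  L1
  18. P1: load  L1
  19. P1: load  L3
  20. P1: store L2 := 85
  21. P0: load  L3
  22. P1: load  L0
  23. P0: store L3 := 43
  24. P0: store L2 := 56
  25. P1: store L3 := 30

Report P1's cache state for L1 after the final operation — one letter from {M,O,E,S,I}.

step 1: P1: load  L1  ⟶  IE  (L1)  txn=BusRd  M[L1]=30
step 2: P0: load  L3  ⟶  EI  (L3)  txn=BusRd  M[L3]=20
step 3: P1: load  L2  ⟶  IE  (L2)  txn=BusRd  M[L2]=0
step 4: P1: load  L3  ⟶  SS  (L3)  txn=BusRd  M[L3]=20
step 5: P1: store L3 := 92  ⟶  IM  (L3)  txn=BusUpgr  M[L3]=20
step 6: P1: load  L3  ⟶  IM  (L3)  txn=∅  M[L3]=20
step 7: P1: store L2 := 82  ⟶  IM  (L2)  txn=∅  M[L2]=0
step 8: P1: load  L3  ⟶  IM  (L3)  txn=∅  M[L3]=20
step 9: P1: load  L1  ⟶  IE  (L1)  txn=∅  M[L1]=30
step 10: P0: load  L3  ⟶  SO  (L3)  txn=BusRd  M[L3]=20
step 11: P1: load  L3  ⟶  SO  (L3)  txn=∅  M[L3]=20
step 12: P0: load  L0  ⟶  EI  (L0)  txn=BusRd  M[L0]=40
step 13: P0: load  L2  ⟶  SO  (L2)  txn=BusRd  M[L2]=0
step 14: P0: load  L3  ⟶  SO  (L3)  txn=∅  M[L3]=20
step 15: P0: load  L3  ⟶  SO  (L3)  txn=∅  M[L3]=20
step 16: P0: store L1 := 4  ⟶  MI  (L1)  txn=BusRdX  M[L1]=30
step 17: P0: load  L1  ⟶  MI  (L1)  txn=∅  M[L1]=30
step 18: P1: load  L1  ⟶  OS  (L1)  txn=BusRd  M[L1]=30
step 19: P1: load  L3  ⟶  SO  (L3)  txn=∅  M[L3]=20
step 20: P1: store L2 := 85  ⟶  IM  (L2)  txn=BusUpgr  M[L2]=0
step 21: P0: load  L3  ⟶  SO  (L3)  txn=∅  M[L3]=20
step 22: P1: load  L0  ⟶  SS  (L0)  txn=BusRd  M[L0]=40
step 23: P0: store L3 := 43  ⟶  MI  (L3)  txn=BusUpgr+Flush  M[L3]=92
step 24: P0: store L2 := 56  ⟶  MI  (L2)  txn=BusRdX+Flush  M[L2]=85
step 25: P1: store L3 := 30  ⟶  IM  (L3)  txn=BusRdX+Flush  M[L3]=43

state = S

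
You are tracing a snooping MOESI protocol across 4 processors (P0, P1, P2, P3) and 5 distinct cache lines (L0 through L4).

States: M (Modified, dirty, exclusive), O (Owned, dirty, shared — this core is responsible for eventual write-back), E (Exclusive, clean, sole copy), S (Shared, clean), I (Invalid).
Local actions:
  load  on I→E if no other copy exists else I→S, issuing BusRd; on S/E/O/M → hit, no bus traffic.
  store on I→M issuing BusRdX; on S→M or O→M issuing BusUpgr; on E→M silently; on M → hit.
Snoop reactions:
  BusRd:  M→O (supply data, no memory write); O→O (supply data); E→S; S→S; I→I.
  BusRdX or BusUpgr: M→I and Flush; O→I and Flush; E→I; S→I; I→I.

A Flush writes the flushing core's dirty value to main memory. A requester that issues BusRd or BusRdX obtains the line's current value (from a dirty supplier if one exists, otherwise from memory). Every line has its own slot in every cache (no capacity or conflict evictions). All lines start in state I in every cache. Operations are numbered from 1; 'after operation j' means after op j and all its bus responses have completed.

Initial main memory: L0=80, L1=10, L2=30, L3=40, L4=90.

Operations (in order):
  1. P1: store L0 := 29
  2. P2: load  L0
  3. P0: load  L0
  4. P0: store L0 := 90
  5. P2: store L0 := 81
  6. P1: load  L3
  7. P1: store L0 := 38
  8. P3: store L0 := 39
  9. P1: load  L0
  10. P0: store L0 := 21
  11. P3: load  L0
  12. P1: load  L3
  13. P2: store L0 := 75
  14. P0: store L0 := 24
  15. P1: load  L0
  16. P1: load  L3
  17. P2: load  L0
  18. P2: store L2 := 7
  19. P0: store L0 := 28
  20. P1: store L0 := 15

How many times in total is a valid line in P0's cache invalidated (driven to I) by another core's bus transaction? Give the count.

step 1: P1: store L0 := 29  ⟶  IMII  (L0)  txn=BusRdX  M[L0]=80
step 2: P2: load  L0  ⟶  IOSI  (L0)  txn=BusRd  M[L0]=80
step 3: P0: load  L0  ⟶  SOSI  (L0)  txn=BusRd  M[L0]=80
step 4: P0: store L0 := 90  ⟶  MIII  (L0)  txn=BusUpgr+Flush  M[L0]=29
step 5: P2: store L0 := 81  ⟶  IIMI  (L0)  txn=BusRdX+Flush  M[L0]=90
step 6: P1: load  L3  ⟶  IEII  (L3)  txn=BusRd  M[L3]=40
step 7: P1: store L0 := 38  ⟶  IMII  (L0)  txn=BusRdX+Flush  M[L0]=81
step 8: P3: store L0 := 39  ⟶  IIIM  (L0)  txn=BusRdX+Flush  M[L0]=38
step 9: P1: load  L0  ⟶  ISIO  (L0)  txn=BusRd  M[L0]=38
step 10: P0: store L0 := 21  ⟶  MIII  (L0)  txn=BusRdX+Flush  M[L0]=39
step 11: P3: load  L0  ⟶  OIIS  (L0)  txn=BusRd  M[L0]=39
step 12: P1: load  L3  ⟶  IEII  (L3)  txn=∅  M[L3]=40
step 13: P2: store L0 := 75  ⟶  IIMI  (L0)  txn=BusRdX+Flush  M[L0]=21
step 14: P0: store L0 := 24  ⟶  MIII  (L0)  txn=BusRdX+Flush  M[L0]=75
step 15: P1: load  L0  ⟶  OSII  (L0)  txn=BusRd  M[L0]=75
step 16: P1: load  L3  ⟶  IEII  (L3)  txn=∅  M[L3]=40
step 17: P2: load  L0  ⟶  OSSI  (L0)  txn=BusRd  M[L0]=75
step 18: P2: store L2 := 7  ⟶  IIMI  (L2)  txn=BusRdX  M[L2]=30
step 19: P0: store L0 := 28  ⟶  MIII  (L0)  txn=BusUpgr  M[L0]=75
step 20: P1: store L0 := 15  ⟶  IMII  (L0)  txn=BusRdX+Flush  M[L0]=28

invalidations = 3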